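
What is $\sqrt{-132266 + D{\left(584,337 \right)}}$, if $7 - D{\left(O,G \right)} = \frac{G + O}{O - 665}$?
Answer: $\frac{i \sqrt{10712058}}{9} \approx 363.66 i$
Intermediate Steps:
$D{\left(O,G \right)} = 7 - \frac{G + O}{-665 + O}$ ($D{\left(O,G \right)} = 7 - \frac{G + O}{O - 665} = 7 - \frac{G + O}{-665 + O}$)
$\sqrt{-132266 + D{\left(584,337 \right)}} = \sqrt{-132266 + \frac{-4655 - 337 + 6 \cdot 584}{-665 + 584}} = \sqrt{-132266 + \frac{-4655 - 337 + 3504}{-81}} = \sqrt{-132266 - - \frac{496}{27}} = \sqrt{-132266 + \frac{496}{27}} = \sqrt{- \frac{3570686}{27}} = \frac{i \sqrt{10712058}}{9}$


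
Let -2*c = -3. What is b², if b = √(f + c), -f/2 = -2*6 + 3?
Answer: 39/2 ≈ 19.500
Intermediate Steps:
c = 3/2 (c = -½*(-3) = 3/2 ≈ 1.5000)
f = 18 (f = -2*(-2*6 + 3) = -2*(-12 + 3) = -2*(-9) = 18)
b = √78/2 (b = √(18 + 3/2) = √(39/2) = √78/2 ≈ 4.4159)
b² = (√78/2)² = 39/2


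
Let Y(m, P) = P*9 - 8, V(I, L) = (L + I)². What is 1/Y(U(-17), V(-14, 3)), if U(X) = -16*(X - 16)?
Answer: 1/1081 ≈ 0.00092507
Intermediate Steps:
V(I, L) = (I + L)²
U(X) = 256 - 16*X (U(X) = -16*(-16 + X) = 256 - 16*X)
Y(m, P) = -8 + 9*P (Y(m, P) = 9*P - 8 = -8 + 9*P)
1/Y(U(-17), V(-14, 3)) = 1/(-8 + 9*(-14 + 3)²) = 1/(-8 + 9*(-11)²) = 1/(-8 + 9*121) = 1/(-8 + 1089) = 1/1081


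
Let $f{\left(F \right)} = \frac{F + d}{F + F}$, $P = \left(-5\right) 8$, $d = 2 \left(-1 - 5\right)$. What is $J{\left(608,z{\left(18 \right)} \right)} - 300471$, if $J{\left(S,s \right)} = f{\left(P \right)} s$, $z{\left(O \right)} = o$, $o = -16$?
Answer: $- \frac{1502407}{5} \approx -3.0048 \cdot 10^{5}$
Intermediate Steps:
$d = -12$ ($d = 2 \left(-6\right) = -12$)
$P = -40$
$f{\left(F \right)} = \frac{-12 + F}{2 F}$ ($f{\left(F \right)} = \frac{F - 12}{F + F} = \frac{-12 + F}{2 F}$)
$z{\left(O \right)} = -16$
$J{\left(S,s \right)} = \frac{13 s}{20}$ ($J{\left(S,s \right)} = \frac{-12 - 40}{2 \left(-40\right)} s = \frac{1}{2} \left(- \frac{1}{40}\right) \left(-52\right) s = \frac{13 s}{20}$)
$J{\left(608,z{\left(18 \right)} \right)} - 300471 = \frac{13}{20} \left(-16\right) - 300471 = - \frac{52}{5} - 300471 = - \frac{1502407}{5}$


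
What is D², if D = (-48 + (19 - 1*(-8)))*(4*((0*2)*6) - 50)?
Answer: 1102500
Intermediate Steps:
D = 1050 (D = (-48 + (19 + 8))*(4*(0*6) - 50) = (-48 + 27)*(4*0 - 50) = -21*(0 - 50) = -21*(-50) = 1050)
D² = 1050² = 1102500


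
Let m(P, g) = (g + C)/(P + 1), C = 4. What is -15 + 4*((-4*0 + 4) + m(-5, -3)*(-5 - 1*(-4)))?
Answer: 2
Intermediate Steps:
m(P, g) = (4 + g)/(1 + P) (m(P, g) = (g + 4)/(P + 1) = (4 + g)/(1 + P))
-15 + 4*((-4*0 + 4) + m(-5, -3)*(-5 - 1*(-4))) = -15 + 4*((-4*0 + 4) + ((4 - 3)/(1 - 5))*(-5 - 1*(-4))) = -15 + 4*((0 + 4) + (1/(-4))*(-5 + 4)) = -15 + 4*(4 - 1/4*1*(-1)) = -15 + 4*(4 - 1/4*(-1)) = -15 + 4*(4 + 1/4) = -15 + 4*(17/4) = -15 + 17 = 2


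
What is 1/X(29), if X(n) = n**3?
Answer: 1/24389 ≈ 4.1002e-5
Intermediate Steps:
1/X(29) = 1/(29**3) = 1/24389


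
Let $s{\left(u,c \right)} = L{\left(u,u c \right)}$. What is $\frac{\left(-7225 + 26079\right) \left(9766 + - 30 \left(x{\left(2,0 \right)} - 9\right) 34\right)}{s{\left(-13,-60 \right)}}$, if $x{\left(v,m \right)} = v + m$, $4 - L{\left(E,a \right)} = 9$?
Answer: $- \frac{318745724}{5} \approx -6.3749 \cdot 10^{7}$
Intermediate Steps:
$L{\left(E,a \right)} = -5$ ($L{\left(E,a \right)} = 4 - 9 = -5$)
$s{\left(u,c \right)} = -5$
$x{\left(v,m \right)} = m + v$
$\frac{\left(-7225 + 26079\right) \left(9766 + - 30 \left(x{\left(2,0 \right)} - 9\right) 34\right)}{s{\left(-13,-60 \right)}} = \frac{\left(-7225 + 26079\right) \left(9766 + - 30 \left(\left(0 + 2\right) - 9\right) 34\right)}{-5} = 18854 \left(9766 + - 30 \left(2 - 9\right) 34\right) \left(- \frac{1}{5}\right) = 18854 \left(9766 + \left(-30\right) \left(-7\right) 34\right) \left(- \frac{1}{5}\right) = 18854 \left(9766 + 210 \cdot 34\right) \left(- \frac{1}{5}\right) = 18854 \left(9766 + 7140\right) \left(- \frac{1}{5}\right) = 18854 \cdot 16906 \left(- \frac{1}{5}\right) = 318745724 \left(- \frac{1}{5}\right) = - \frac{318745724}{5}$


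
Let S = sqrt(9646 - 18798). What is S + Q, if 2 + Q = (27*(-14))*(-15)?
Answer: 5668 + 8*I*sqrt(143) ≈ 5668.0 + 95.666*I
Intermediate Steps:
Q = 5668 (Q = -2 + (27*(-14))*(-15) = -2 - 378*(-15) = -2 + 5670 = 5668)
S = 8*I*sqrt(143) (S = sqrt(-9152) = 8*I*sqrt(143) ≈ 95.666*I)
S + Q = 8*I*sqrt(143) + 5668 = 5668 + 8*I*sqrt(143)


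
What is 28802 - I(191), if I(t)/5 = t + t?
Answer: 26892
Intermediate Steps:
I(t) = 10*t (I(t) = 5*(t + t) = 5*(2*t) = 10*t)
28802 - I(191) = 28802 - 10*191 = 28802 - 1*1910 = 28802 - 1910 = 26892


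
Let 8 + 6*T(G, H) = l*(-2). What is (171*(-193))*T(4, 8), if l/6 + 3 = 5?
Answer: 176016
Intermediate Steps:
l = 12 (l = -18 + 6*5 = -18 + 30 = 12)
T(G, H) = -16/3 (T(G, H) = -4/3 + (12*(-2))/6 = -4/3 + (1/6)*(-24) = -4/3 - 4 = -16/3)
(171*(-193))*T(4, 8) = (171*(-193))*(-16/3) = -33003*(-16/3) = 176016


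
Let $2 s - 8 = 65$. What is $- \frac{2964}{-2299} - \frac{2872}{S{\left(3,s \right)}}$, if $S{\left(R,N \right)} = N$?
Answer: $- \frac{683636}{8833} \approx -77.396$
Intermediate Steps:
$s = \frac{73}{2}$ ($s = 4 + \frac{1}{2} \cdot 65 = 4 + \frac{65}{2} = \frac{73}{2} \approx 36.5$)
$- \frac{2964}{-2299} - \frac{2872}{S{\left(3,s \right)}} = - \frac{2964}{-2299} - \frac{2872}{\frac{73}{2}} = \left(-2964\right) \left(- \frac{1}{2299}\right) - \frac{5744}{73} = \frac{156}{121} - \frac{5744}{73} = - \frac{683636}{8833}$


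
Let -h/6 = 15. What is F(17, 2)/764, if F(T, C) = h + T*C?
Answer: -14/191 ≈ -0.073298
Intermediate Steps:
h = -90 (h = -6*15 = -90)
F(T, C) = -90 + C*T (F(T, C) = -90 + T*C = -90 + C*T)
F(17, 2)/764 = (-90 + 2*17)/764 = (-90 + 34)*(1/764) = -56*1/764 = -14/191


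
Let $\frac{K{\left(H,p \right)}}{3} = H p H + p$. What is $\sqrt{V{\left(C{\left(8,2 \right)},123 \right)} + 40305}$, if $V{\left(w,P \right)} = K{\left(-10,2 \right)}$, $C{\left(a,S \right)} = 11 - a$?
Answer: $\sqrt{40911} \approx 202.26$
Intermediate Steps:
$K{\left(H,p \right)} = 3 p + 3 p H^{2}$ ($K{\left(H,p \right)} = 3 \left(H p H + p\right) = 3 \left(p H^{2} + p\right) = 3 \left(p + p H^{2}\right) = 3 p + 3 p H^{2}$)
$V{\left(w,P \right)} = 606$ ($V{\left(w,P \right)} = 3 \cdot 2 \left(1 + \left(-10\right)^{2}\right) = 3 \cdot 2 \left(1 + 100\right) = 3 \cdot 2 \cdot 101 = 606$)
$\sqrt{V{\left(C{\left(8,2 \right)},123 \right)} + 40305} = \sqrt{606 + 40305} = \sqrt{40911}$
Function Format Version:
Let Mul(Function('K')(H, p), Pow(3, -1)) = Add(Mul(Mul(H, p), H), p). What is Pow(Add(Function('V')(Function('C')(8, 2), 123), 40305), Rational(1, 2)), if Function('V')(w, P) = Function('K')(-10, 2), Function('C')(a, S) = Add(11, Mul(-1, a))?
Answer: Pow(40911, Rational(1, 2)) ≈ 202.26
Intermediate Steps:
Function('K')(H, p) = Add(Mul(3, p), Mul(3, p, Pow(H, 2))) (Function('K')(H, p) = Mul(3, Add(Mul(Mul(H, p), H), p)) = Mul(3, Add(Mul(p, Pow(H, 2)), p)) = Mul(3, Add(p, Mul(p, Pow(H, 2)))) = Add(Mul(3, p), Mul(3, p, Pow(H, 2))))
Function('V')(w, P) = 606 (Function('V')(w, P) = Mul(3, 2, Add(1, Pow(-10, 2))) = Mul(3, 2, Add(1, 100)) = Mul(3, 2, 101) = 606)
Pow(Add(Function('V')(Function('C')(8, 2), 123), 40305), Rational(1, 2)) = Pow(Add(606, 40305), Rational(1, 2)) = Pow(40911, Rational(1, 2))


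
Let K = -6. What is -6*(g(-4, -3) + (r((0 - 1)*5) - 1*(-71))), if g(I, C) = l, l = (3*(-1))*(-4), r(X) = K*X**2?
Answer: 402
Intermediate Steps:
r(X) = -6*X**2
l = 12 (l = -3*(-4) = 12)
g(I, C) = 12
-6*(g(-4, -3) + (r((0 - 1)*5) - 1*(-71))) = -6*(12 + (-6*25*(0 - 1)**2 - 1*(-71))) = -6*(12 + (-6*(-1*5)**2 + 71)) = -6*(12 + (-6*(-5)**2 + 71)) = -6*(12 + (-6*25 + 71)) = -6*(12 + (-150 + 71)) = -6*(12 - 79) = -6*(-67) = 402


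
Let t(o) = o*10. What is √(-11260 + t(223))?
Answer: I*√9030 ≈ 95.026*I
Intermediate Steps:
t(o) = 10*o
√(-11260 + t(223)) = √(-11260 + 10*223) = √(-11260 + 2230) = √(-9030) = I*√9030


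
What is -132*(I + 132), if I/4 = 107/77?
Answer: -127104/7 ≈ -18158.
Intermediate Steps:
I = 428/77 (I = 4*(107/77) = 428/77 ≈ 5.5584)
-132*(I + 132) = -132*(428/77 + 132) = -132*10592/77 = -127104/7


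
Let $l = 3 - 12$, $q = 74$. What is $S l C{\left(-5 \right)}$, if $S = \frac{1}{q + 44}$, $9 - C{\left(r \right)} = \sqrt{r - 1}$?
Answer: $- \frac{81}{118} + \frac{9 i \sqrt{6}}{118} \approx -0.68644 + 0.18683 i$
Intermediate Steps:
$C{\left(r \right)} = 9 - \sqrt{-1 + r}$ ($C{\left(r \right)} = 9 - \sqrt{r - 1} = 9 - \sqrt{-1 + r}$)
$l = -9$ ($l = 3 - 12 = -9$)
$S = \frac{1}{118}$ ($S = \frac{1}{74 + 44} = \frac{1}{118} \approx 0.0084746$)
$S l C{\left(-5 \right)} = \frac{1}{118} \left(-9\right) \left(9 - \sqrt{-1 - 5}\right) = - \frac{9 \left(9 - \sqrt{-6}\right)}{118} = - \frac{9 \left(9 - i \sqrt{6}\right)}{118} = - \frac{81}{118} + \frac{9 i \sqrt{6}}{118}$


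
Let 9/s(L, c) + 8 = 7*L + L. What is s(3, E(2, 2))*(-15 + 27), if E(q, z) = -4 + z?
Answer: 27/4 ≈ 6.7500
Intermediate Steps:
s(L, c) = 9/(-8 + 8*L) (s(L, c) = 9/(-8 + (7*L + L)) = 9/(-8 + 8*L))
s(3, E(2, 2))*(-15 + 27) = (9/(8*(-1 + 3)))*(-15 + 27) = ((9/8)/2)*12 = ((9/8)*(½))*12 = (9/16)*12 = 27/4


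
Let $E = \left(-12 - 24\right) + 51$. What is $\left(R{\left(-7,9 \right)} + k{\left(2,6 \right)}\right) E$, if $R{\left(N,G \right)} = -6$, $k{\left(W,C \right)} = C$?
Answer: $0$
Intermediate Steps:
$E = 15$ ($E = -36 + 51 = 15$)
$\left(R{\left(-7,9 \right)} + k{\left(2,6 \right)}\right) E = \left(-6 + 6\right) 15 = 0 \cdot 15 = 0$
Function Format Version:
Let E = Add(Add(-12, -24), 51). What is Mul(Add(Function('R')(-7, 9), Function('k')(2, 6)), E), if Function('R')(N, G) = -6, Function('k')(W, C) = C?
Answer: 0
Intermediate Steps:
E = 15 (E = Add(-36, 51) = 15)
Mul(Add(Function('R')(-7, 9), Function('k')(2, 6)), E) = Mul(Add(-6, 6), 15) = Mul(0, 15) = 0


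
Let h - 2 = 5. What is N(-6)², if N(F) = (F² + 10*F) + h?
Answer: 289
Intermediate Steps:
h = 7 (h = 2 + 5 = 7)
N(F) = 7 + F² + 10*F (N(F) = (F² + 10*F) + 7 = 7 + F² + 10*F)
N(-6)² = (7 + (-6)² + 10*(-6))² = (7 + 36 - 60)² = (-17)² = 289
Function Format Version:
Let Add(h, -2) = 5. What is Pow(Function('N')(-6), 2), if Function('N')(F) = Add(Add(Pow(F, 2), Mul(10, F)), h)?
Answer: 289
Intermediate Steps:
h = 7 (h = Add(2, 5) = 7)
Function('N')(F) = Add(7, Pow(F, 2), Mul(10, F)) (Function('N')(F) = Add(Add(Pow(F, 2), Mul(10, F)), 7) = Add(7, Pow(F, 2), Mul(10, F)))
Pow(Function('N')(-6), 2) = Pow(Add(7, Pow(-6, 2), Mul(10, -6)), 2) = Pow(Add(7, 36, -60), 2) = Pow(-17, 2) = 289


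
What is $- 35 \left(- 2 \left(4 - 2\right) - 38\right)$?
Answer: $1470$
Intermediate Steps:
$- 35 \left(- 2 \left(4 - 2\right) - 38\right) = - 35 \left(\left(-2\right) 2 - 38\right) = - 35 \left(-4 - 38\right) = \left(-35\right) \left(-42\right) = 1470$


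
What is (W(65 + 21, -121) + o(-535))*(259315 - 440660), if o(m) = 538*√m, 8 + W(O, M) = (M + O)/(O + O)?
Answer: 255877795/172 - 97563610*I*√535 ≈ 1.4877e+6 - 2.2567e+9*I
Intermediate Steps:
W(O, M) = -8 + (M + O)/(2*O) (W(O, M) = -8 + (M + O)/(O + O) = -8 + (M + O)/((2*O)) = -8 + (M + O)*(1/(2*O)) = -8 + (M + O)/(2*O))
(W(65 + 21, -121) + o(-535))*(259315 - 440660) = ((-121 - 15*(65 + 21))/(2*(65 + 21)) + 538*√(-535))*(259315 - 440660) = ((½)*(-121 - 15*86)/86 + 538*(I*√535))*(-181345) = ((½)*(1/86)*(-121 - 1290) + 538*I*√535)*(-181345) = ((½)*(1/86)*(-1411) + 538*I*√535)*(-181345) = (-1411/172 + 538*I*√535)*(-181345) = 255877795/172 - 97563610*I*√535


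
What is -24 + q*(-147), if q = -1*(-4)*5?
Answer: -2964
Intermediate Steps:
q = 20 (q = 4*5 = 20)
-24 + q*(-147) = -24 + 20*(-147) = -24 - 2940 = -2964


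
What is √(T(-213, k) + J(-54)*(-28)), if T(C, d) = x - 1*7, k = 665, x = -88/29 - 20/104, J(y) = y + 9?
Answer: √710516066/754 ≈ 35.352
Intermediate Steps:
J(y) = 9 + y
x = -2433/754 (x = -88*1/29 - 20*1/104 = -88/29 - 5/26 = -2433/754 ≈ -3.2268)
T(C, d) = -7711/754 (T(C, d) = -2433/754 - 1*7 = -2433/754 - 7 = -7711/754)
√(T(-213, k) + J(-54)*(-28)) = √(-7711/754 + (9 - 54)*(-28)) = √(-7711/754 - 45*(-28)) = √(-7711/754 + 1260) = √(942329/754) = √710516066/754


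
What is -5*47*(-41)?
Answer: 9635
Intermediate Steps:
-5*47*(-41) = -235*(-41) = 9635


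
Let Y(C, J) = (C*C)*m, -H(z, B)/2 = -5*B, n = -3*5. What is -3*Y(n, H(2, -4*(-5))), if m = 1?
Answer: -675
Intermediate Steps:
n = -15
H(z, B) = 10*B (H(z, B) = -(-10)*B = 10*B)
Y(C, J) = C**2 (Y(C, J) = (C*C)*1 = C**2*1 = C**2)
-3*Y(n, H(2, -4*(-5))) = -3*(-15)**2 = -3*225 = -675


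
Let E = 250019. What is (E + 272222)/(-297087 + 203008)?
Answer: -522241/94079 ≈ -5.5511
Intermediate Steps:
(E + 272222)/(-297087 + 203008) = (250019 + 272222)/(-297087 + 203008) = 522241/(-94079) = 522241*(-1/94079) = -522241/94079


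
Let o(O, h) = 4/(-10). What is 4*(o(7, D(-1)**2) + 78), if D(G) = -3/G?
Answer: 1552/5 ≈ 310.40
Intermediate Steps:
o(O, h) = -2/5 (o(O, h) = 4*(-1/10) = -2/5)
4*(o(7, D(-1)**2) + 78) = 4*(-2/5 + 78) = 4*(388/5) = 1552/5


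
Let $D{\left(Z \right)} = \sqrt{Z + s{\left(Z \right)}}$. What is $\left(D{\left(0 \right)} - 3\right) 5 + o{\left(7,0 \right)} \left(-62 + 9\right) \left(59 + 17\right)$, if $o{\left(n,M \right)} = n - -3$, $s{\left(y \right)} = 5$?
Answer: $-40295 + 5 \sqrt{5} \approx -40284.0$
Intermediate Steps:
$o{\left(n,M \right)} = 3 + n$ ($o{\left(n,M \right)} = n + 3 = 3 + n$)
$D{\left(Z \right)} = \sqrt{5 + Z}$ ($D{\left(Z \right)} = \sqrt{Z + 5} = \sqrt{5 + Z}$)
$\left(D{\left(0 \right)} - 3\right) 5 + o{\left(7,0 \right)} \left(-62 + 9\right) \left(59 + 17\right) = \left(\sqrt{5 + 0} - 3\right) 5 + \left(3 + 7\right) \left(-62 + 9\right) \left(59 + 17\right) = \left(\sqrt{5} - 3\right) 5 + 10 \left(\left(-53\right) 76\right) = \left(-3 + \sqrt{5}\right) 5 + 10 \left(-4028\right) = \left(-15 + 5 \sqrt{5}\right) - 40280 = -40295 + 5 \sqrt{5}$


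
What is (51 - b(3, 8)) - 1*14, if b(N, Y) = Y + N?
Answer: 26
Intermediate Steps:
b(N, Y) = N + Y
(51 - b(3, 8)) - 1*14 = (51 - (3 + 8)) - 1*14 = (51 - 1*11) - 14 = (51 - 11) - 14 = 40 - 14 = 26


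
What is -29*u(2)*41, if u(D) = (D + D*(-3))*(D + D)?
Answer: 19024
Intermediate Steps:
u(D) = -4*D² (u(D) = (D - 3*D)*(2*D) = (-2*D)*(2*D) = -4*D²)
-29*u(2)*41 = -(-116)*2²*41 = -(-116)*4*41 = -29*(-16)*41 = 464*41 = 19024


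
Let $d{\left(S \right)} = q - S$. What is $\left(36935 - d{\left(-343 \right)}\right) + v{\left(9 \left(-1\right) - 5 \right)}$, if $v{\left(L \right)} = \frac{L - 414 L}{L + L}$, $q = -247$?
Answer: $\frac{73265}{2} \approx 36633.0$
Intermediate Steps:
$d{\left(S \right)} = -247 - S$
$v{\left(L \right)} = - \frac{413}{2}$ ($v{\left(L \right)} = \frac{\left(-413\right) L}{2 L} = - 413 L \frac{1}{2 L} = - \frac{413}{2}$)
$\left(36935 - d{\left(-343 \right)}\right) + v{\left(9 \left(-1\right) - 5 \right)} = \left(36935 - \left(-247 - -343\right)\right) - \frac{413}{2} = \left(36935 - \left(-247 + 343\right)\right) - \frac{413}{2} = \left(36935 - 96\right) - \frac{413}{2} = 36839 - \frac{413}{2} = \frac{73265}{2}$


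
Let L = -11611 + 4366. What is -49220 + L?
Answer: -56465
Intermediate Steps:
L = -7245
-49220 + L = -49220 - 7245 = -56465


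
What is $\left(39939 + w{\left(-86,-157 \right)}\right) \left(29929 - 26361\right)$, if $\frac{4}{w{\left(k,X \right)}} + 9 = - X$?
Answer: $\frac{5272590592}{37} \approx 1.425 \cdot 10^{8}$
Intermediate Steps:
$w{\left(k,X \right)} = \frac{4}{-9 - X}$
$\left(39939 + w{\left(-86,-157 \right)}\right) \left(29929 - 26361\right) = \left(39939 - \frac{4}{9 - 157}\right) \left(29929 - 26361\right) = \left(39939 - \frac{4}{-148}\right) 3568 = \left(39939 - - \frac{1}{37}\right) 3568 = \left(39939 + \frac{1}{37}\right) 3568 = \frac{1477744}{37} \cdot 3568 = \frac{5272590592}{37}$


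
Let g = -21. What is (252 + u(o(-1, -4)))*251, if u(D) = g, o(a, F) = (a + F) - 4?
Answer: 57981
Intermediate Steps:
o(a, F) = -4 + F + a (o(a, F) = (F + a) - 4 = -4 + F + a)
u(D) = -21
(252 + u(o(-1, -4)))*251 = (252 - 21)*251 = 231*251 = 57981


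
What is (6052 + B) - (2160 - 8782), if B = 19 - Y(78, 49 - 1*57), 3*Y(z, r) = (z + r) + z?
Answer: 37931/3 ≈ 12644.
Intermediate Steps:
Y(z, r) = r/3 + 2*z/3 (Y(z, r) = ((z + r) + z)/3 = ((r + z) + z)/3 = (r + 2*z)/3 = r/3 + 2*z/3)
B = -91/3 (B = 19 - ((49 - 1*57)/3 + (2/3)*78) = 19 - ((49 - 57)/3 + 52) = 19 - ((1/3)*(-8) + 52) = 19 - (-8/3 + 52) = 19 - 1*148/3 = 19 - 148/3 = -91/3 ≈ -30.333)
(6052 + B) - (2160 - 8782) = (6052 - 91/3) - (2160 - 8782) = 18065/3 - 1*(-6622) = 18065/3 + 6622 = 37931/3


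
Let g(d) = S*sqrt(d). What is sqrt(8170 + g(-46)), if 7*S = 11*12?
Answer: sqrt(400330 + 924*I*sqrt(46))/7 ≈ 90.391 + 0.70746*I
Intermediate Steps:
S = 132/7 (S = (11*12)/7 = (1/7)*132 = 132/7 ≈ 18.857)
g(d) = 132*sqrt(d)/7
sqrt(8170 + g(-46)) = sqrt(8170 + 132*sqrt(-46)/7) = sqrt(8170 + 132*(I*sqrt(46))/7) = sqrt(8170 + 132*I*sqrt(46)/7)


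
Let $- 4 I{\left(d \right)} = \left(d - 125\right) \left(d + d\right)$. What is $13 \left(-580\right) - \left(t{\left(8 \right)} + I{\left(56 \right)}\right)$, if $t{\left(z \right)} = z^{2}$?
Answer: $-9536$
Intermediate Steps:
$I{\left(d \right)} = - \frac{d \left(-125 + d\right)}{2}$ ($I{\left(d \right)} = - \frac{\left(d - 125\right) \left(d + d\right)}{4} = - \frac{\left(-125 + d\right) 2 d}{4} = - \frac{2 d \left(-125 + d\right)}{4} = - \frac{d \left(-125 + d\right)}{2}$)
$13 \left(-580\right) - \left(t{\left(8 \right)} + I{\left(56 \right)}\right) = 13 \left(-580\right) - \left(8^{2} + \frac{1}{2} \cdot 56 \left(125 - 56\right)\right) = -7540 - \left(64 + \frac{1}{2} \cdot 56 \left(125 - 56\right)\right) = -7540 - \left(64 + \frac{1}{2} \cdot 56 \cdot 69\right) = -7540 - \left(64 + 1932\right) = -7540 - 1996 = -9536$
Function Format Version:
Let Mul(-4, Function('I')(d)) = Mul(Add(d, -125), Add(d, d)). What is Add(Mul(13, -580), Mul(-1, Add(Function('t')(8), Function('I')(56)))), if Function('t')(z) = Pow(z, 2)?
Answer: -9536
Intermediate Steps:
Function('I')(d) = Mul(Rational(-1, 2), d, Add(-125, d)) (Function('I')(d) = Mul(Rational(-1, 4), Mul(Add(d, -125), Add(d, d))) = Mul(Rational(-1, 4), Mul(Add(-125, d), Mul(2, d))) = Mul(Rational(-1, 4), Mul(2, d, Add(-125, d))) = Mul(Rational(-1, 2), d, Add(-125, d)))
Add(Mul(13, -580), Mul(-1, Add(Function('t')(8), Function('I')(56)))) = Add(Mul(13, -580), Mul(-1, Add(Pow(8, 2), Mul(Rational(1, 2), 56, Add(125, Mul(-1, 56)))))) = Add(-7540, Mul(-1, Add(64, Mul(Rational(1, 2), 56, Add(125, -56))))) = Add(-7540, Mul(-1, Add(64, Mul(Rational(1, 2), 56, 69)))) = Add(-7540, Mul(-1, Add(64, 1932))) = Add(-7540, Mul(-1, 1996)) = Add(-7540, -1996) = -9536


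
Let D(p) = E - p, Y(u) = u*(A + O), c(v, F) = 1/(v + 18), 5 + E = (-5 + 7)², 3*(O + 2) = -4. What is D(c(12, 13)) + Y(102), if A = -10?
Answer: -40831/30 ≈ -1361.0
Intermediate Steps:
O = -10/3 (O = -2 + (⅓)*(-4) = -2 - 4/3 = -10/3 ≈ -3.3333)
E = -1 (E = -5 + (-5 + 7)² = -5 + 2² = -5 + 4 = -1)
c(v, F) = 1/(18 + v)
Y(u) = -40*u/3 (Y(u) = u*(-10 - 10/3) = u*(-40/3) = -40*u/3)
D(p) = -1 - p
D(c(12, 13)) + Y(102) = (-1 - 1/(18 + 12)) - 40/3*102 = (-1 - 1/30) - 1360 = -31/30 - 1360 = -40831/30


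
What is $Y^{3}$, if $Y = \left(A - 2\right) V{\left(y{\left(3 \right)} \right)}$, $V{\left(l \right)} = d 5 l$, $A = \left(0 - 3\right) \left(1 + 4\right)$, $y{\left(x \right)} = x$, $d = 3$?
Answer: $-447697125$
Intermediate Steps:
$A = -15$ ($A = \left(-3\right) 5 = -15$)
$V{\left(l \right)} = 15 l$ ($V{\left(l \right)} = 3 \cdot 5 l = 15 l$)
$Y = -765$ ($Y = \left(-15 - 2\right) 15 \cdot 3 = \left(-17\right) 45 = -765$)
$Y^{3} = \left(-765\right)^{3} = -447697125$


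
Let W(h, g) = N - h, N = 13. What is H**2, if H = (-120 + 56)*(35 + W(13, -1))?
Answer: 5017600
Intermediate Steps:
W(h, g) = 13 - h
H = -2240 (H = (-120 + 56)*(35 + (13 - 1*13)) = -64*(35 + (13 - 13)) = -64*(35 + 0) = -64*35 = -2240)
H**2 = (-2240)**2 = 5017600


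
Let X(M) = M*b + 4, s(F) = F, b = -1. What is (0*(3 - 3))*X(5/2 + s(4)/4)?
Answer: 0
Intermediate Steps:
X(M) = 4 - M (X(M) = M*(-1) + 4 = -M + 4 = 4 - M)
(0*(3 - 3))*X(5/2 + s(4)/4) = (0*(3 - 3))*(4 - (5/2 + 4/4)) = (0*0)*(4 - (5*(½) + 4*(¼))) = 0*(4 - (5/2 + 1)) = 0*(4 - 1*7/2) = 0*(4 - 7/2) = 0*(½) = 0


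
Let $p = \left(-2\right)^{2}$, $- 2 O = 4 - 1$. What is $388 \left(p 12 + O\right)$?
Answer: $18042$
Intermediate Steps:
$O = - \frac{3}{2}$ ($O = - \frac{4 - 1}{2} = \left(- \frac{1}{2}\right) 3 = - \frac{3}{2} \approx -1.5$)
$p = 4$
$388 \left(p 12 + O\right) = 388 \left(4 \cdot 12 - \frac{3}{2}\right) = 388 \left(48 - \frac{3}{2}\right) = 388 \cdot \frac{93}{2} = 18042$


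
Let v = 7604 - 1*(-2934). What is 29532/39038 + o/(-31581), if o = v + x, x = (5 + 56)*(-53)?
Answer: 107912917/205476513 ≈ 0.52518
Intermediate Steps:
x = -3233 (x = 61*(-53) = -3233)
v = 10538 (v = 7604 + 2934 = 10538)
o = 7305 (o = 10538 - 3233 = 7305)
29532/39038 + o/(-31581) = 29532/39038 + 7305/(-31581) = 29532*(1/39038) + 7305*(-1/31581) = 14766/19519 - 2435/10527 = 107912917/205476513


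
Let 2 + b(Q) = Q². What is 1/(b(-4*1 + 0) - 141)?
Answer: -1/127 ≈ -0.0078740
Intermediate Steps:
b(Q) = -2 + Q²
1/(b(-4*1 + 0) - 141) = 1/((-2 + (-4*1 + 0)²) - 141) = 1/((-2 + (-4 + 0)²) - 141) = 1/((-2 + (-4)²) - 141) = 1/((-2 + 16) - 141) = 1/(14 - 141) = 1/(-127) = -1/127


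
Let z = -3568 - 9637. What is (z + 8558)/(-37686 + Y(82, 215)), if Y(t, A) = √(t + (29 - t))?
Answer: 175126842/1420234567 + 4647*√29/1420234567 ≈ 0.12333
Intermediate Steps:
z = -13205
Y(t, A) = √29
(z + 8558)/(-37686 + Y(82, 215)) = (-13205 + 8558)/(-37686 + √29) = -4647/(-37686 + √29)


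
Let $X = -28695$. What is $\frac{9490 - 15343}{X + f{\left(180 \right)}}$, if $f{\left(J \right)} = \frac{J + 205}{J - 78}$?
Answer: $\frac{597006}{2926505} \approx 0.204$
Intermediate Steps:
$f{\left(J \right)} = \frac{205 + J}{-78 + J}$
$\frac{9490 - 15343}{X + f{\left(180 \right)}} = \frac{9490 - 15343}{-28695 + \frac{205 + 180}{-78 + 180}} = - \frac{5853}{-28695 + \frac{1}{102} \cdot 385} = - \frac{5853}{-28695 + \frac{385}{102}} = - \frac{5853}{- \frac{2926505}{102}} = \left(-5853\right) \left(- \frac{102}{2926505}\right) = \frac{597006}{2926505}$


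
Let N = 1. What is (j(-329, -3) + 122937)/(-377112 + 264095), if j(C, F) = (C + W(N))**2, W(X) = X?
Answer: -230521/113017 ≈ -2.0397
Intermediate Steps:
j(C, F) = (1 + C)**2 (j(C, F) = (C + 1)**2 = (1 + C)**2)
(j(-329, -3) + 122937)/(-377112 + 264095) = ((1 - 329)**2 + 122937)/(-377112 + 264095) = ((-328)**2 + 122937)/(-113017) = (107584 + 122937)*(-1/113017) = 230521*(-1/113017) = -230521/113017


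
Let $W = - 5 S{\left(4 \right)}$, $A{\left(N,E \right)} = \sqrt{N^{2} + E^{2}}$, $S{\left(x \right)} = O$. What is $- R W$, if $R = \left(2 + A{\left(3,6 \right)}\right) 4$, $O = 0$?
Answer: $0$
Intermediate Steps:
$S{\left(x \right)} = 0$
$A{\left(N,E \right)} = \sqrt{E^{2} + N^{2}}$
$R = 8 + 12 \sqrt{5}$ ($R = \left(2 + \sqrt{6^{2} + 3^{2}}\right) 4 = \left(2 + \sqrt{36 + 9}\right) 4 = \left(2 + \sqrt{45}\right) 4 = \left(2 + 3 \sqrt{5}\right) 4 = 8 + 12 \sqrt{5} \approx 34.833$)
$W = 0$ ($W = \left(-5\right) 0 = 0$)
$- R W = - \left(8 + 12 \sqrt{5}\right) 0 = \left(-1\right) 0 = 0$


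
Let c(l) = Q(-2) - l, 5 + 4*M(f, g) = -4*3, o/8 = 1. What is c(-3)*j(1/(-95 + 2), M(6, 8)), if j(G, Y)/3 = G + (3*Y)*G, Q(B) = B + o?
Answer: 423/124 ≈ 3.4113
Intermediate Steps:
o = 8 (o = 8*1 = 8)
Q(B) = 8 + B (Q(B) = B + 8 = 8 + B)
M(f, g) = -17/4 (M(f, g) = -5/4 + (-4*3)/4 = -5/4 + (1/4)*(-12) = -5/4 - 3 = -17/4)
c(l) = 6 - l (c(l) = (8 - 2) - l = 6 - l)
j(G, Y) = 3*G + 9*G*Y (j(G, Y) = 3*(G + (3*Y)*G) = 3*(G + 3*G*Y) = 3*G + 9*G*Y)
c(-3)*j(1/(-95 + 2), M(6, 8)) = (6 - 1*(-3))*(3*(1 + 3*(-17/4))/(-95 + 2)) = (6 + 3)*(3*(1 - 51/4)/(-93)) = 9*(3*(-1/93)*(-47/4)) = 9*(47/124) = 423/124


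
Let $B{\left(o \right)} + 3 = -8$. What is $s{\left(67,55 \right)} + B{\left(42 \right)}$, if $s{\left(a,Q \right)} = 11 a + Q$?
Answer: $781$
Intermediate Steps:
$B{\left(o \right)} = -11$ ($B{\left(o \right)} = -3 - 8 = -11$)
$s{\left(a,Q \right)} = Q + 11 a$
$s{\left(67,55 \right)} + B{\left(42 \right)} = \left(55 + 11 \cdot 67\right) - 11 = \left(55 + 737\right) - 11 = 792 - 11 = 781$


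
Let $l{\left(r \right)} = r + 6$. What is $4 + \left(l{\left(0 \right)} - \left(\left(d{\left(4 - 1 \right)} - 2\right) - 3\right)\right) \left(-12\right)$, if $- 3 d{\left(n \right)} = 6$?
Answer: $-152$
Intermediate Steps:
$l{\left(r \right)} = 6 + r$
$d{\left(n \right)} = -2$ ($d{\left(n \right)} = \left(- \frac{1}{3}\right) 6 = -2$)
$4 + \left(l{\left(0 \right)} - \left(\left(d{\left(4 - 1 \right)} - 2\right) - 3\right)\right) \left(-12\right) = 4 + \left(\left(6 + 0\right) - \left(\left(-2 - 2\right) - 3\right)\right) \left(-12\right) = 4 + \left(6 - \left(-4 - 3\right)\right) \left(-12\right) = 4 + \left(6 - -7\right) \left(-12\right) = 4 + \left(6 + 7\right) \left(-12\right) = 4 + 13 \left(-12\right) = 4 - 156 = -152$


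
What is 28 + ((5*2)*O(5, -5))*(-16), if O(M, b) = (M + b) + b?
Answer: 828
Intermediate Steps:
O(M, b) = M + 2*b
28 + ((5*2)*O(5, -5))*(-16) = 28 + ((5*2)*(5 + 2*(-5)))*(-16) = 28 + (10*(5 - 10))*(-16) = 28 + (10*(-5))*(-16) = 28 - 50*(-16) = 28 + 800 = 828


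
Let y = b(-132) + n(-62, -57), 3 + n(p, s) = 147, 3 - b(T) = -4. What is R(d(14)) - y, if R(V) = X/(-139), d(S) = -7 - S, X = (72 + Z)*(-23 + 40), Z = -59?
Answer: -21210/139 ≈ -152.59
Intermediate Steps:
b(T) = 7 (b(T) = 3 - 1*(-4) = 3 + 4 = 7)
X = 221 (X = (72 - 59)*(-23 + 40) = 13*17 = 221)
n(p, s) = 144 (n(p, s) = -3 + 147 = 144)
y = 151 (y = 7 + 144 = 151)
R(V) = -221/139 (R(V) = 221/(-139) = 221*(-1/139) = -221/139)
R(d(14)) - y = -221/139 - 1*151 = -221/139 - 151 = -21210/139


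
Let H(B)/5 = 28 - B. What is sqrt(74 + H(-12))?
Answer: sqrt(274) ≈ 16.553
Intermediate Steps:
H(B) = 140 - 5*B (H(B) = 5*(28 - B) = 140 - 5*B)
sqrt(74 + H(-12)) = sqrt(74 + (140 - 5*(-12))) = sqrt(74 + (140 + 60)) = sqrt(74 + 200) = sqrt(274)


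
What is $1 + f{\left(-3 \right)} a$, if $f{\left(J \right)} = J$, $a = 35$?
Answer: $-104$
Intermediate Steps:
$1 + f{\left(-3 \right)} a = 1 - 105 = -104$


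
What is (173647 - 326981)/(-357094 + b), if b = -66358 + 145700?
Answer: 76667/138876 ≈ 0.55205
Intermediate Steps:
b = 79342
(173647 - 326981)/(-357094 + b) = (173647 - 326981)/(-357094 + 79342) = -153334/(-277752) = -153334*(-1/277752) = 76667/138876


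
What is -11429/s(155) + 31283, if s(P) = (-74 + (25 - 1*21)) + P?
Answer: 2647626/85 ≈ 31149.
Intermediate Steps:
s(P) = -70 + P (s(P) = (-74 + (25 - 21)) + P = (-74 + 4) + P = -70 + P)
-11429/s(155) + 31283 = -11429/(-70 + 155) + 31283 = -11429/85 + 31283 = 2647626/85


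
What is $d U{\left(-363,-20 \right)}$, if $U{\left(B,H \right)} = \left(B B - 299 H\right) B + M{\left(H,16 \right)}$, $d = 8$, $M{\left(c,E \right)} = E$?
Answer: $-400022968$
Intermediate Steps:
$U{\left(B,H \right)} = 16 + B \left(B^{2} - 299 H\right)$ ($U{\left(B,H \right)} = \left(B B - 299 H\right) B + 16 = \left(B^{2} - 299 H\right) B + 16 = B \left(B^{2} - 299 H\right) + 16 = 16 + B \left(B^{2} - 299 H\right)$)
$d U{\left(-363,-20 \right)} = 8 \left(16 + \left(-363\right)^{3} - \left(-108537\right) \left(-20\right)\right) = 8 \left(16 - 47832147 - 2170740\right) = 8 \left(-50002871\right) = -400022968$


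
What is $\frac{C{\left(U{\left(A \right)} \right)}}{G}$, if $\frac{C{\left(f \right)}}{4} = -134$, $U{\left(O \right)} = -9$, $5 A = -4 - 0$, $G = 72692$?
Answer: $- \frac{134}{18173} \approx -0.0073736$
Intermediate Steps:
$A = - \frac{4}{5}$ ($A = \frac{-4 - 0}{5} = \frac{-4 + 0}{5} = \frac{1}{5} \left(-4\right) = - \frac{4}{5} \approx -0.8$)
$C{\left(f \right)} = -536$ ($C{\left(f \right)} = 4 \left(-134\right) = -536$)
$\frac{C{\left(U{\left(A \right)} \right)}}{G} = - \frac{536}{72692} = \left(-536\right) \frac{1}{72692} = - \frac{134}{18173}$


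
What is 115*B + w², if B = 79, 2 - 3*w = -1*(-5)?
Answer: 9086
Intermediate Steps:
w = -1 (w = ⅔ - (-1)*(-5)/3 = ⅔ - ⅓*5 = ⅔ - 5/3 = -1)
115*B + w² = 115*79 + (-1)² = 9085 + 1 = 9086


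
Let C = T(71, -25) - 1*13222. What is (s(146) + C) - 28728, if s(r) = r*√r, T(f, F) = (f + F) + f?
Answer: -41833 + 146*√146 ≈ -40069.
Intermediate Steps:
T(f, F) = F + 2*f (T(f, F) = (F + f) + f = F + 2*f)
C = -13105 (C = (-25 + 2*71) - 1*13222 = (-25 + 142) - 13222 = 117 - 13222 = -13105)
s(r) = r^(3/2)
(s(146) + C) - 28728 = (146^(3/2) - 13105) - 28728 = (146*√146 - 13105) - 28728 = (-13105 + 146*√146) - 28728 = -41833 + 146*√146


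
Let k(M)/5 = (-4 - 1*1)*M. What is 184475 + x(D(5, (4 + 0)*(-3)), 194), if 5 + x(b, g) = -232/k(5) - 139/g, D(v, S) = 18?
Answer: 4473425133/24250 ≈ 1.8447e+5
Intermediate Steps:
k(M) = -25*M (k(M) = 5*((-4 - 1*1)*M) = 5*((-4 - 1)*M) = 5*(-5*M) = -25*M)
x(b, g) = -393/125 - 139/g (x(b, g) = -5 + (-232/((-25*5)) - 139/g) = -5 + (-232/(-125) - 139/g) = -5 + (-232*(-1/125) - 139/g) = -5 + (232/125 - 139/g) = -393/125 - 139/g)
184475 + x(D(5, (4 + 0)*(-3)), 194) = 184475 + (-393/125 - 139/194) = 184475 - 93617/24250 = 4473425133/24250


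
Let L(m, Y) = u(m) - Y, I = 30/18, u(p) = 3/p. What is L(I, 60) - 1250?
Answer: -6541/5 ≈ -1308.2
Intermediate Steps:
I = 5/3 (I = 30*(1/18) = 5/3 ≈ 1.6667)
L(m, Y) = -Y + 3/m (L(m, Y) = 3/m - Y = -Y + 3/m)
L(I, 60) - 1250 = (-1*60 + 3/(5/3)) - 1250 = (-60 + 3*(3/5)) - 1250 = (-60 + 9/5) - 1250 = -291/5 - 1250 = -6541/5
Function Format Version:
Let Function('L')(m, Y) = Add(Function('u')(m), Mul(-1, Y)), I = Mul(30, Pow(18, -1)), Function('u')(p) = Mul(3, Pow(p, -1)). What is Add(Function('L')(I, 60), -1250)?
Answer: Rational(-6541, 5) ≈ -1308.2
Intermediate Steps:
I = Rational(5, 3) (I = Mul(30, Rational(1, 18)) = Rational(5, 3) ≈ 1.6667)
Function('L')(m, Y) = Add(Mul(-1, Y), Mul(3, Pow(m, -1))) (Function('L')(m, Y) = Add(Mul(3, Pow(m, -1)), Mul(-1, Y)) = Add(Mul(-1, Y), Mul(3, Pow(m, -1))))
Add(Function('L')(I, 60), -1250) = Add(Add(Mul(-1, 60), Mul(3, Pow(Rational(5, 3), -1))), -1250) = Add(Add(-60, Mul(3, Rational(3, 5))), -1250) = Add(Add(-60, Rational(9, 5)), -1250) = Add(Rational(-291, 5), -1250) = Rational(-6541, 5)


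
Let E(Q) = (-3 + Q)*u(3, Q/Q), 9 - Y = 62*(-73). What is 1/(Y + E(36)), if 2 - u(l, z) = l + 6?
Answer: 1/4304 ≈ 0.00023234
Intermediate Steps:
Y = 4535 (Y = 9 - 62*(-73) = 9 - 1*(-4526) = 9 + 4526 = 4535)
u(l, z) = -4 - l (u(l, z) = 2 - (l + 6) = 2 - (6 + l) = 2 + (-6 - l) = -4 - l)
E(Q) = 21 - 7*Q (E(Q) = (-3 + Q)*(-4 - 1*3) = (-3 + Q)*(-4 - 3) = (-3 + Q)*(-7) = 21 - 7*Q)
1/(Y + E(36)) = 1/(4535 + (21 - 7*36)) = 1/(4535 + (21 - 252)) = 1/(4535 - 231) = 1/4304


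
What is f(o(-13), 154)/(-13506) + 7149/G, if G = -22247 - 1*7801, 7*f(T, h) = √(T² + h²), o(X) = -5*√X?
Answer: -2383/10016 - √2599/31514 ≈ -0.23954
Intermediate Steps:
f(T, h) = √(T² + h²)/7
G = -30048 (G = -22247 - 7801 = -30048)
f(o(-13), 154)/(-13506) + 7149/G = (√((-5*I*√13)² + 154²)/7)/(-13506) + 7149/(-30048) = (√((-5*I*√13)² + 23716)/7)*(-1/13506) + 7149*(-1/30048) = (√((-5*I*√13)² + 23716)/7)*(-1/13506) - 2383/10016 = (√(-325 + 23716)/7)*(-1/13506) - 2383/10016 = (√23391/7)*(-1/13506) - 2383/10016 = ((3*√2599)/7)*(-1/13506) - 2383/10016 = (3*√2599/7)*(-1/13506) - 2383/10016 = -√2599/31514 - 2383/10016 = -2383/10016 - √2599/31514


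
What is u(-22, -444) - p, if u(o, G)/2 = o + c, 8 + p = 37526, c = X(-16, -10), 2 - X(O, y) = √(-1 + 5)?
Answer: -37562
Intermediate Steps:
X(O, y) = 0 (X(O, y) = 2 - √(-1 + 5) = 2 - √4 = 2 - 1*2 = 2 - 2 = 0)
c = 0
p = 37518 (p = -8 + 37526 = 37518)
u(o, G) = 2*o (u(o, G) = 2*(o + 0) = 2*o)
u(-22, -444) - p = 2*(-22) - 1*37518 = -44 - 37518 = -37562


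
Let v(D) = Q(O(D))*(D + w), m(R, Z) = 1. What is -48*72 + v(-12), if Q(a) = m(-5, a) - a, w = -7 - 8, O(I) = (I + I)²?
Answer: 12069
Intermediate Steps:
O(I) = 4*I² (O(I) = (2*I)² = 4*I²)
w = -15
Q(a) = 1 - a
v(D) = (1 - 4*D²)*(-15 + D) (v(D) = (1 - 4*D²)*(D - 15) = (1 - 4*D²)*(-15 + D))
-48*72 + v(-12) = -48*72 - (-1 + 4*(-12)²)*(-15 - 12) = -3456 - 1*(-1 + 4*144)*(-27) = -3456 - 1*(-1 + 576)*(-27) = -3456 - 1*575*(-27) = -3456 + 15525 = 12069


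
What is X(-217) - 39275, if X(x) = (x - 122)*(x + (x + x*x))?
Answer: -15855320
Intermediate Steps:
X(x) = (-122 + x)*(x² + 2*x) (X(x) = (-122 + x)*(x + (x + x²)) = (-122 + x)*(x² + 2*x))
X(-217) - 39275 = -217*(-244 + (-217)² - 120*(-217)) - 39275 = -217*(-244 + 47089 + 26040) - 39275 = -217*72885 - 39275 = -15816045 - 39275 = -15855320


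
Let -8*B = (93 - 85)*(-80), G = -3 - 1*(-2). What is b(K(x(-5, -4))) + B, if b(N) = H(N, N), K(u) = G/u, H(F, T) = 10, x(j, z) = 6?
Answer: 90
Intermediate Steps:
G = -1 (G = -3 + 2 = -1)
K(u) = -1/u
b(N) = 10
B = 80 (B = -(93 - 85)*(-80)/8 = -(-80) = -⅛*(-640) = 80)
b(K(x(-5, -4))) + B = 10 + 80 = 90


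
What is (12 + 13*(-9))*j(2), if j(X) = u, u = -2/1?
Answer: 210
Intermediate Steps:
u = -2 (u = -2*1 = -2)
j(X) = -2
(12 + 13*(-9))*j(2) = (12 + 13*(-9))*(-2) = (12 - 117)*(-2) = -105*(-2) = 210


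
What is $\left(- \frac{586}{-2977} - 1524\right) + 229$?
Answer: $- \frac{3854629}{2977} \approx -1294.8$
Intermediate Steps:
$\left(- \frac{586}{-2977} - 1524\right) + 229 = \left(\left(-586\right) \left(- \frac{1}{2977}\right) - 1524\right) + 229 = \left(\frac{586}{2977} - 1524\right) + 229 = - \frac{4536362}{2977} + 229 = - \frac{3854629}{2977}$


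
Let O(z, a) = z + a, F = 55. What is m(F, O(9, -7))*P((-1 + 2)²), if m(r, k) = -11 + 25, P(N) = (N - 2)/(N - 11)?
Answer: 7/5 ≈ 1.4000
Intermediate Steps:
P(N) = (-2 + N)/(-11 + N)
O(z, a) = a + z
m(r, k) = 14
m(F, O(9, -7))*P((-1 + 2)²) = 14*((-2 + (-1 + 2)²)/(-11 + (-1 + 2)²)) = 14*((-2 + 1²)/(-11 + 1²)) = 14*((-2 + 1)/(-11 + 1)) = 14*(-1/(-10)) = 14*(-⅒*(-1)) = 14*(⅒) = 7/5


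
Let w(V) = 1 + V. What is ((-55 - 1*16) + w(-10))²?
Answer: 6400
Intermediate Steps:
((-55 - 1*16) + w(-10))² = ((-55 - 1*16) + (1 - 10))² = ((-55 - 16) - 9)² = (-71 - 9)² = (-80)² = 6400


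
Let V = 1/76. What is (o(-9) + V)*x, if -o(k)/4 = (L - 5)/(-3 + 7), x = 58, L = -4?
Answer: 19865/38 ≈ 522.76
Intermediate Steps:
V = 1/76 ≈ 0.013158
o(k) = 9 (o(k) = -4*(-4 - 5)/(-3 + 7) = -(-36)/4 = -4*(-9/4) = 9)
(o(-9) + V)*x = (9 + 1/76)*58 = (685/76)*58 = 19865/38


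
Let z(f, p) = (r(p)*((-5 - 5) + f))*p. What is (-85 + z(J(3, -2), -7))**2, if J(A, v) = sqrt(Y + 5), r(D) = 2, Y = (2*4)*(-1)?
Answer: 2437 - 1540*I*sqrt(3) ≈ 2437.0 - 2667.4*I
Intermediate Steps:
Y = -8 (Y = 8*(-1) = -8)
J(A, v) = I*sqrt(3) (J(A, v) = sqrt(-8 + 5) = sqrt(-3) = I*sqrt(3))
z(f, p) = p*(-20 + 2*f) (z(f, p) = (2*((-5 - 5) + f))*p = (2*(-10 + f))*p = (-20 + 2*f)*p = p*(-20 + 2*f))
(-85 + z(J(3, -2), -7))**2 = (-85 + 2*(-7)*(-10 + I*sqrt(3)))**2 = (-85 + (140 - 14*I*sqrt(3)))**2 = (55 - 14*I*sqrt(3))**2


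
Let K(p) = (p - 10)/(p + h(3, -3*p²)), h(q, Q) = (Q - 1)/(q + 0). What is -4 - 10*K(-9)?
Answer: -1654/271 ≈ -6.1033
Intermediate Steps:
h(q, Q) = (-1 + Q)/q
K(p) = (-10 + p)/(-⅓ + p - p²) (K(p) = (p - 10)/(p + (-1 - 3*p²)/3) = (-10 + p)/(p + (-1 - 3*p²)/3) = (-10 + p)/(p + (-⅓ - p²)) = (-10 + p)/(-⅓ + p - p²))
-4 - 10*K(-9) = -4 - 30*(10 - 1*(-9))/(1 - 3*(-9) + 3*(-9)²) = -4 - 30*(10 + 9)/(1 + 27 + 3*81) = -4 - 30*19/(1 + 27 + 243) = -4 - 30*19/271 = -4 - 10*57/271 = -4 - 570/271 = -1654/271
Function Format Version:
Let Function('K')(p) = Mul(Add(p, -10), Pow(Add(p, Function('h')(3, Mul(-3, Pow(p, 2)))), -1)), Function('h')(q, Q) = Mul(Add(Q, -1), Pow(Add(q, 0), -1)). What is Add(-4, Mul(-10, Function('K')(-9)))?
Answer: Rational(-1654, 271) ≈ -6.1033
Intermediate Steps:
Function('h')(q, Q) = Mul(Pow(q, -1), Add(-1, Q)) (Function('h')(q, Q) = Mul(Add(-1, Q), Pow(q, -1)) = Mul(Pow(q, -1), Add(-1, Q)))
Function('K')(p) = Mul(Pow(Add(Rational(-1, 3), p, Mul(-1, Pow(p, 2))), -1), Add(-10, p)) (Function('K')(p) = Mul(Add(p, -10), Pow(Add(p, Mul(Pow(3, -1), Add(-1, Mul(-3, Pow(p, 2))))), -1)) = Mul(Add(-10, p), Pow(Add(p, Mul(Rational(1, 3), Add(-1, Mul(-3, Pow(p, 2))))), -1)) = Mul(Add(-10, p), Pow(Add(p, Add(Rational(-1, 3), Mul(-1, Pow(p, 2)))), -1)) = Mul(Add(-10, p), Pow(Add(Rational(-1, 3), p, Mul(-1, Pow(p, 2))), -1)) = Mul(Pow(Add(Rational(-1, 3), p, Mul(-1, Pow(p, 2))), -1), Add(-10, p)))
Add(-4, Mul(-10, Function('K')(-9))) = Add(-4, Mul(-10, Mul(3, Pow(Add(1, Mul(-3, -9), Mul(3, Pow(-9, 2))), -1), Add(10, Mul(-1, -9))))) = Add(-4, Mul(-10, Mul(3, Pow(Add(1, 27, Mul(3, 81)), -1), Add(10, 9)))) = Add(-4, Mul(-10, Mul(3, Pow(Add(1, 27, 243), -1), 19))) = Add(-4, Mul(-10, Mul(3, Pow(271, -1), 19))) = Add(-4, Mul(-10, Mul(3, Rational(1, 271), 19))) = Add(-4, Mul(-10, Rational(57, 271))) = Add(-4, Rational(-570, 271)) = Rational(-1654, 271)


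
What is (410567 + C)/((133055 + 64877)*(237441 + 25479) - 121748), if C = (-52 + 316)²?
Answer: 480263/52040159692 ≈ 9.2287e-6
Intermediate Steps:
C = 69696 (C = 264² = 69696)
(410567 + C)/((133055 + 64877)*(237441 + 25479) - 121748) = (410567 + 69696)/((133055 + 64877)*(237441 + 25479) - 121748) = 480263/(197932*262920 - 121748) = 480263/(52040281440 - 121748) = 480263/52040159692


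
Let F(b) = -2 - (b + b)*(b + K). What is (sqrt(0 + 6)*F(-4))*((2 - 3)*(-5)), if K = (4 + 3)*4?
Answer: 950*sqrt(6) ≈ 2327.0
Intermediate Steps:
K = 28 (K = 7*4 = 28)
F(b) = -2 - 2*b*(28 + b) (F(b) = -2 - (b + b)*(b + 28) = -2 - 2*b*(28 + b))
(sqrt(0 + 6)*F(-4))*((2 - 3)*(-5)) = (sqrt(0 + 6)*(-2 - 56*(-4) - 2*(-4)**2))*((2 - 3)*(-5)) = (sqrt(6)*(-2 + 224 - 2*16))*(-1*(-5)) = (sqrt(6)*(-2 + 224 - 32))*5 = (sqrt(6)*190)*5 = (190*sqrt(6))*5 = 950*sqrt(6)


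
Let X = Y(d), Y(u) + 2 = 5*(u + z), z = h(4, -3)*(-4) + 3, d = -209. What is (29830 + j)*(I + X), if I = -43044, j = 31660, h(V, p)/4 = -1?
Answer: -2705314040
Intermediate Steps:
h(V, p) = -4 (h(V, p) = 4*(-1) = -4)
z = 19 (z = -4*(-4) + 3 = 16 + 3 = 19)
Y(u) = 93 + 5*u (Y(u) = -2 + 5*(u + 19) = -2 + 5*(19 + u) = -2 + (95 + 5*u) = 93 + 5*u)
X = -952 (X = 93 + 5*(-209) = 93 - 1045 = -952)
(29830 + j)*(I + X) = (29830 + 31660)*(-43044 - 952) = 61490*(-43996) = -2705314040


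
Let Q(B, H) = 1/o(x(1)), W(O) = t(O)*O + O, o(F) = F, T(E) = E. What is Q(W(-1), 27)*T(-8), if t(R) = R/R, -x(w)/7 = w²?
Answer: 8/7 ≈ 1.1429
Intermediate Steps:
x(w) = -7*w²
t(R) = 1
W(O) = 2*O (W(O) = 1*O + O = O + O = 2*O)
Q(B, H) = -⅐ (Q(B, H) = 1/(-7*1²) = 1/(-7*1) = 1/(-7) = -⅐)
Q(W(-1), 27)*T(-8) = -⅐*(-8) = 8/7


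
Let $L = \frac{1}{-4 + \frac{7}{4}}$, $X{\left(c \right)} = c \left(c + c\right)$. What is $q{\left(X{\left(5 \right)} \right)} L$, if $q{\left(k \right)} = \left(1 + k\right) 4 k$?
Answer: $- \frac{13600}{3} \approx -4533.3$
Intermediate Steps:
$X{\left(c \right)} = 2 c^{2}$ ($X{\left(c \right)} = c 2 c = 2 c^{2}$)
$q{\left(k \right)} = 4 k \left(1 + k\right)$
$L = - \frac{4}{9}$ ($L = \frac{1}{-4 + 7 \cdot \frac{1}{4}} = \frac{1}{-4 + \frac{7}{4}} = \frac{1}{- \frac{9}{4}} = - \frac{4}{9} \approx -0.44444$)
$q{\left(X{\left(5 \right)} \right)} L = 4 \cdot 2 \cdot 5^{2} \left(1 + 2 \cdot 5^{2}\right) \left(- \frac{4}{9}\right) = 4 \cdot 2 \cdot 25 \left(1 + 2 \cdot 25\right) \left(- \frac{4}{9}\right) = 4 \cdot 50 \left(1 + 50\right) \left(- \frac{4}{9}\right) = 4 \cdot 50 \cdot 51 \left(- \frac{4}{9}\right) = 10200 \left(- \frac{4}{9}\right) = - \frac{13600}{3}$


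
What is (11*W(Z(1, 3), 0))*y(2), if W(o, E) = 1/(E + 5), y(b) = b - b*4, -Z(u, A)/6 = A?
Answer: -66/5 ≈ -13.200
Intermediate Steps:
Z(u, A) = -6*A
y(b) = -3*b (y(b) = b - 4*b = -3*b)
W(o, E) = 1/(5 + E)
(11*W(Z(1, 3), 0))*y(2) = (11/(5 + 0))*(-3*2) = (11/5)*(-6) = -66/5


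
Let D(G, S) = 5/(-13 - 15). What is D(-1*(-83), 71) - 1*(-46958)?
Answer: 1314819/28 ≈ 46958.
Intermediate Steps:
D(G, S) = -5/28 (D(G, S) = 5/(-28) = -1/28*5 = -5/28)
D(-1*(-83), 71) - 1*(-46958) = -5/28 - 1*(-46958) = -5/28 + 46958 = 1314819/28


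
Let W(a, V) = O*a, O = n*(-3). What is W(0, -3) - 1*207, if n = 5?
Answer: -207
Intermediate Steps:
O = -15 (O = 5*(-3) = -15)
W(a, V) = -15*a
W(0, -3) - 1*207 = -15*0 - 1*207 = 0 - 207 = -207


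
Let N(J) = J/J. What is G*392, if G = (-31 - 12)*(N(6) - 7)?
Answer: 101136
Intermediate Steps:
N(J) = 1
G = 258 (G = (-31 - 12)*(1 - 7) = -43*(-6) = 258)
G*392 = 258*392 = 101136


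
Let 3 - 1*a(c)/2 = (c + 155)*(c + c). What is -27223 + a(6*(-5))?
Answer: -12217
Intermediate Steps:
a(c) = 6 - 4*c*(155 + c) (a(c) = 6 - 2*(c + 155)*(c + c) = 6 - 2*(155 + c)*2*c = 6 - 4*c*(155 + c))
-27223 + a(6*(-5)) = -27223 + (6 - 3720*(-5) - 4*(6*(-5))²) = -27223 + (6 - 620*(-30) - 4*(-30)²) = -27223 + (6 + 18600 - 4*900) = -27223 + (6 + 18600 - 3600) = -27223 + 15006 = -12217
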